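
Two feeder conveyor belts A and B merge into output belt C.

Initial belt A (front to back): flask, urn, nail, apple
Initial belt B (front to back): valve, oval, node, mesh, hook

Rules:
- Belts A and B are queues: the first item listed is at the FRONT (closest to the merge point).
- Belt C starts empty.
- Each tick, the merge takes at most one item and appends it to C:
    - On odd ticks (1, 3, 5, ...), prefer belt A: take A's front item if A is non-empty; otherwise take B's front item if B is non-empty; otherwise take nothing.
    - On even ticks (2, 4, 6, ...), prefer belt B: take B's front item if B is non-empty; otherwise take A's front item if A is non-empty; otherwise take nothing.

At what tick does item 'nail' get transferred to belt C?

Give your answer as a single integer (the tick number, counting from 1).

Answer: 5

Derivation:
Tick 1: prefer A, take flask from A; A=[urn,nail,apple] B=[valve,oval,node,mesh,hook] C=[flask]
Tick 2: prefer B, take valve from B; A=[urn,nail,apple] B=[oval,node,mesh,hook] C=[flask,valve]
Tick 3: prefer A, take urn from A; A=[nail,apple] B=[oval,node,mesh,hook] C=[flask,valve,urn]
Tick 4: prefer B, take oval from B; A=[nail,apple] B=[node,mesh,hook] C=[flask,valve,urn,oval]
Tick 5: prefer A, take nail from A; A=[apple] B=[node,mesh,hook] C=[flask,valve,urn,oval,nail]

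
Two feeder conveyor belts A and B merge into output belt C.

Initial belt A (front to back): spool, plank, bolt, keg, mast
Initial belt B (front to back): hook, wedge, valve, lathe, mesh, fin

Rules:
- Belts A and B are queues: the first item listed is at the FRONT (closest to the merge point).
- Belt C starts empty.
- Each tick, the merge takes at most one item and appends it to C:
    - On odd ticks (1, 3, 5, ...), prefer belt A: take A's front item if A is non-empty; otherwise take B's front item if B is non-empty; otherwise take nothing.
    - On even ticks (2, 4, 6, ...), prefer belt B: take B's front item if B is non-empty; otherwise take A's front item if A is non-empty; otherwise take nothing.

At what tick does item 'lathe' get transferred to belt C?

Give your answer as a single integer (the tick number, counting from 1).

Tick 1: prefer A, take spool from A; A=[plank,bolt,keg,mast] B=[hook,wedge,valve,lathe,mesh,fin] C=[spool]
Tick 2: prefer B, take hook from B; A=[plank,bolt,keg,mast] B=[wedge,valve,lathe,mesh,fin] C=[spool,hook]
Tick 3: prefer A, take plank from A; A=[bolt,keg,mast] B=[wedge,valve,lathe,mesh,fin] C=[spool,hook,plank]
Tick 4: prefer B, take wedge from B; A=[bolt,keg,mast] B=[valve,lathe,mesh,fin] C=[spool,hook,plank,wedge]
Tick 5: prefer A, take bolt from A; A=[keg,mast] B=[valve,lathe,mesh,fin] C=[spool,hook,plank,wedge,bolt]
Tick 6: prefer B, take valve from B; A=[keg,mast] B=[lathe,mesh,fin] C=[spool,hook,plank,wedge,bolt,valve]
Tick 7: prefer A, take keg from A; A=[mast] B=[lathe,mesh,fin] C=[spool,hook,plank,wedge,bolt,valve,keg]
Tick 8: prefer B, take lathe from B; A=[mast] B=[mesh,fin] C=[spool,hook,plank,wedge,bolt,valve,keg,lathe]

Answer: 8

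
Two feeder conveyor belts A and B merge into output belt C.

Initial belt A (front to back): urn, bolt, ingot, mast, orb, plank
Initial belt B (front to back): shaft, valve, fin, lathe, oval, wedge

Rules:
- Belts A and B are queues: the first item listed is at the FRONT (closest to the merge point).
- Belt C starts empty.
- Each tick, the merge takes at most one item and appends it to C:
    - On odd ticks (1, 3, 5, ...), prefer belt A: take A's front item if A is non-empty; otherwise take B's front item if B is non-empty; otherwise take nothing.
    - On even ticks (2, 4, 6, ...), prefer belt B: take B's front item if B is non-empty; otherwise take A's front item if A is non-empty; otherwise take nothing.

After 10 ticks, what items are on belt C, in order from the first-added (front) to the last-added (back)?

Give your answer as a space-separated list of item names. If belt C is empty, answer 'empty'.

Answer: urn shaft bolt valve ingot fin mast lathe orb oval

Derivation:
Tick 1: prefer A, take urn from A; A=[bolt,ingot,mast,orb,plank] B=[shaft,valve,fin,lathe,oval,wedge] C=[urn]
Tick 2: prefer B, take shaft from B; A=[bolt,ingot,mast,orb,plank] B=[valve,fin,lathe,oval,wedge] C=[urn,shaft]
Tick 3: prefer A, take bolt from A; A=[ingot,mast,orb,plank] B=[valve,fin,lathe,oval,wedge] C=[urn,shaft,bolt]
Tick 4: prefer B, take valve from B; A=[ingot,mast,orb,plank] B=[fin,lathe,oval,wedge] C=[urn,shaft,bolt,valve]
Tick 5: prefer A, take ingot from A; A=[mast,orb,plank] B=[fin,lathe,oval,wedge] C=[urn,shaft,bolt,valve,ingot]
Tick 6: prefer B, take fin from B; A=[mast,orb,plank] B=[lathe,oval,wedge] C=[urn,shaft,bolt,valve,ingot,fin]
Tick 7: prefer A, take mast from A; A=[orb,plank] B=[lathe,oval,wedge] C=[urn,shaft,bolt,valve,ingot,fin,mast]
Tick 8: prefer B, take lathe from B; A=[orb,plank] B=[oval,wedge] C=[urn,shaft,bolt,valve,ingot,fin,mast,lathe]
Tick 9: prefer A, take orb from A; A=[plank] B=[oval,wedge] C=[urn,shaft,bolt,valve,ingot,fin,mast,lathe,orb]
Tick 10: prefer B, take oval from B; A=[plank] B=[wedge] C=[urn,shaft,bolt,valve,ingot,fin,mast,lathe,orb,oval]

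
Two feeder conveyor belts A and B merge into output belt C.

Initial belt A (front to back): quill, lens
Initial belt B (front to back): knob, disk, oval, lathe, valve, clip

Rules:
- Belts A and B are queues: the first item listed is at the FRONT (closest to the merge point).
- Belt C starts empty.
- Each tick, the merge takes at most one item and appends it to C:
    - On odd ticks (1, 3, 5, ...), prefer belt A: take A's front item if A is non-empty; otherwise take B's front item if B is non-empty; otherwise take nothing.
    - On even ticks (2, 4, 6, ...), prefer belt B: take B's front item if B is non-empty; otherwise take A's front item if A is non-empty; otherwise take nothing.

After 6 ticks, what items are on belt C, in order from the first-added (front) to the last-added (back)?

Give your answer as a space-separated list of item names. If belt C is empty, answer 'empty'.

Tick 1: prefer A, take quill from A; A=[lens] B=[knob,disk,oval,lathe,valve,clip] C=[quill]
Tick 2: prefer B, take knob from B; A=[lens] B=[disk,oval,lathe,valve,clip] C=[quill,knob]
Tick 3: prefer A, take lens from A; A=[-] B=[disk,oval,lathe,valve,clip] C=[quill,knob,lens]
Tick 4: prefer B, take disk from B; A=[-] B=[oval,lathe,valve,clip] C=[quill,knob,lens,disk]
Tick 5: prefer A, take oval from B; A=[-] B=[lathe,valve,clip] C=[quill,knob,lens,disk,oval]
Tick 6: prefer B, take lathe from B; A=[-] B=[valve,clip] C=[quill,knob,lens,disk,oval,lathe]

Answer: quill knob lens disk oval lathe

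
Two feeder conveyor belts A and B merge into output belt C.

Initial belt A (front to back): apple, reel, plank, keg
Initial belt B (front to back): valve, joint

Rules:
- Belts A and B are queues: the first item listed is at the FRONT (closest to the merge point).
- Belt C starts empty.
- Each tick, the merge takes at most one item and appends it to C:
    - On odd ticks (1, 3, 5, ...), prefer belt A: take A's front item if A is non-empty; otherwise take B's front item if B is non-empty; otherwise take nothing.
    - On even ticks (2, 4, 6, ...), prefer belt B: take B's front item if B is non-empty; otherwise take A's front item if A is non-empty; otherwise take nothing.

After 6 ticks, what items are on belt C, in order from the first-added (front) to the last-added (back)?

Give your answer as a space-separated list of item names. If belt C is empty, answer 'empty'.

Answer: apple valve reel joint plank keg

Derivation:
Tick 1: prefer A, take apple from A; A=[reel,plank,keg] B=[valve,joint] C=[apple]
Tick 2: prefer B, take valve from B; A=[reel,plank,keg] B=[joint] C=[apple,valve]
Tick 3: prefer A, take reel from A; A=[plank,keg] B=[joint] C=[apple,valve,reel]
Tick 4: prefer B, take joint from B; A=[plank,keg] B=[-] C=[apple,valve,reel,joint]
Tick 5: prefer A, take plank from A; A=[keg] B=[-] C=[apple,valve,reel,joint,plank]
Tick 6: prefer B, take keg from A; A=[-] B=[-] C=[apple,valve,reel,joint,plank,keg]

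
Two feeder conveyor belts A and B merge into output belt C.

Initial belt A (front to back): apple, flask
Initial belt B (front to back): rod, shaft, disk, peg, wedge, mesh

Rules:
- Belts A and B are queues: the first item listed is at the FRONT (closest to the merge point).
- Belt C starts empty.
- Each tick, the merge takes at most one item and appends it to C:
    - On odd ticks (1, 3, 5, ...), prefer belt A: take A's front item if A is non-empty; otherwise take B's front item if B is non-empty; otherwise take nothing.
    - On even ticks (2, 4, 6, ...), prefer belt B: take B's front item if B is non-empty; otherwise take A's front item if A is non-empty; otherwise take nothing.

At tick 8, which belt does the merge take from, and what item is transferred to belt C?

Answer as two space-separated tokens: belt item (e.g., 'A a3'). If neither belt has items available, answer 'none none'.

Tick 1: prefer A, take apple from A; A=[flask] B=[rod,shaft,disk,peg,wedge,mesh] C=[apple]
Tick 2: prefer B, take rod from B; A=[flask] B=[shaft,disk,peg,wedge,mesh] C=[apple,rod]
Tick 3: prefer A, take flask from A; A=[-] B=[shaft,disk,peg,wedge,mesh] C=[apple,rod,flask]
Tick 4: prefer B, take shaft from B; A=[-] B=[disk,peg,wedge,mesh] C=[apple,rod,flask,shaft]
Tick 5: prefer A, take disk from B; A=[-] B=[peg,wedge,mesh] C=[apple,rod,flask,shaft,disk]
Tick 6: prefer B, take peg from B; A=[-] B=[wedge,mesh] C=[apple,rod,flask,shaft,disk,peg]
Tick 7: prefer A, take wedge from B; A=[-] B=[mesh] C=[apple,rod,flask,shaft,disk,peg,wedge]
Tick 8: prefer B, take mesh from B; A=[-] B=[-] C=[apple,rod,flask,shaft,disk,peg,wedge,mesh]

Answer: B mesh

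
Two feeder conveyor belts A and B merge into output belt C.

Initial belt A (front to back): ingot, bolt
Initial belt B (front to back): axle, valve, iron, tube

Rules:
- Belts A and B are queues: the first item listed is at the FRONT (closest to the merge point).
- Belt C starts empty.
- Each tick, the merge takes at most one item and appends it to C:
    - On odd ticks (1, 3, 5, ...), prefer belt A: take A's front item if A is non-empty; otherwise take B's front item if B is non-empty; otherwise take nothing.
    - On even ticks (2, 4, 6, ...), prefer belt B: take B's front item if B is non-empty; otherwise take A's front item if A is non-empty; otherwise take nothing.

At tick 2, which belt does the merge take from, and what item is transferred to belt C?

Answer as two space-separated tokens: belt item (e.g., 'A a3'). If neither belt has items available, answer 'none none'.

Answer: B axle

Derivation:
Tick 1: prefer A, take ingot from A; A=[bolt] B=[axle,valve,iron,tube] C=[ingot]
Tick 2: prefer B, take axle from B; A=[bolt] B=[valve,iron,tube] C=[ingot,axle]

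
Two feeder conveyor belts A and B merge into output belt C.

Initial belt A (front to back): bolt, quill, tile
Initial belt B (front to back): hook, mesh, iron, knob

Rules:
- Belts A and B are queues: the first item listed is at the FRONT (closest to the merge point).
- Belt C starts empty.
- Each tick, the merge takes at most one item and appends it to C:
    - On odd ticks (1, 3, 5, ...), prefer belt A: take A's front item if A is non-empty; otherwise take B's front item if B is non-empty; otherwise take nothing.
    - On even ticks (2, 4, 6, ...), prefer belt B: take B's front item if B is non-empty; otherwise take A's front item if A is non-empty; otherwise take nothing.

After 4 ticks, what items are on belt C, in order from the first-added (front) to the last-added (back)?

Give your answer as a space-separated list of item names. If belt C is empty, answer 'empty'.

Tick 1: prefer A, take bolt from A; A=[quill,tile] B=[hook,mesh,iron,knob] C=[bolt]
Tick 2: prefer B, take hook from B; A=[quill,tile] B=[mesh,iron,knob] C=[bolt,hook]
Tick 3: prefer A, take quill from A; A=[tile] B=[mesh,iron,knob] C=[bolt,hook,quill]
Tick 4: prefer B, take mesh from B; A=[tile] B=[iron,knob] C=[bolt,hook,quill,mesh]

Answer: bolt hook quill mesh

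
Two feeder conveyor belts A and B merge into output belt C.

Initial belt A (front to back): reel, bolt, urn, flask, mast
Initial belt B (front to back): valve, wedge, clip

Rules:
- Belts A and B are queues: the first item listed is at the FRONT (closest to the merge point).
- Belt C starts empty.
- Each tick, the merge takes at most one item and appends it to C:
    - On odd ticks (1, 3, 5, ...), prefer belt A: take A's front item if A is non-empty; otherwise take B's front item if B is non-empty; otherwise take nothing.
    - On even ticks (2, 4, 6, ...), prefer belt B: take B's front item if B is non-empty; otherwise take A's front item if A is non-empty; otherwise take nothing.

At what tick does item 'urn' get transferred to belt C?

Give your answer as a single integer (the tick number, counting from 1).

Answer: 5

Derivation:
Tick 1: prefer A, take reel from A; A=[bolt,urn,flask,mast] B=[valve,wedge,clip] C=[reel]
Tick 2: prefer B, take valve from B; A=[bolt,urn,flask,mast] B=[wedge,clip] C=[reel,valve]
Tick 3: prefer A, take bolt from A; A=[urn,flask,mast] B=[wedge,clip] C=[reel,valve,bolt]
Tick 4: prefer B, take wedge from B; A=[urn,flask,mast] B=[clip] C=[reel,valve,bolt,wedge]
Tick 5: prefer A, take urn from A; A=[flask,mast] B=[clip] C=[reel,valve,bolt,wedge,urn]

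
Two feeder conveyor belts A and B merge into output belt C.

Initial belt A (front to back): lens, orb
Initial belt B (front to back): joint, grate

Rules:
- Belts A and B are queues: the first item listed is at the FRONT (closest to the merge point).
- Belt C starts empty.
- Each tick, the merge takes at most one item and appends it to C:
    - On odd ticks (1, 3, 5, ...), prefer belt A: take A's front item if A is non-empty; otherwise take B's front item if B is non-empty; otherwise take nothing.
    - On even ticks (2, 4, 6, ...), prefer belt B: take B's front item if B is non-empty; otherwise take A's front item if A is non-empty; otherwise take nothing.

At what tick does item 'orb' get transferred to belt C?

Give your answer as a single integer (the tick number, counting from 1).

Tick 1: prefer A, take lens from A; A=[orb] B=[joint,grate] C=[lens]
Tick 2: prefer B, take joint from B; A=[orb] B=[grate] C=[lens,joint]
Tick 3: prefer A, take orb from A; A=[-] B=[grate] C=[lens,joint,orb]

Answer: 3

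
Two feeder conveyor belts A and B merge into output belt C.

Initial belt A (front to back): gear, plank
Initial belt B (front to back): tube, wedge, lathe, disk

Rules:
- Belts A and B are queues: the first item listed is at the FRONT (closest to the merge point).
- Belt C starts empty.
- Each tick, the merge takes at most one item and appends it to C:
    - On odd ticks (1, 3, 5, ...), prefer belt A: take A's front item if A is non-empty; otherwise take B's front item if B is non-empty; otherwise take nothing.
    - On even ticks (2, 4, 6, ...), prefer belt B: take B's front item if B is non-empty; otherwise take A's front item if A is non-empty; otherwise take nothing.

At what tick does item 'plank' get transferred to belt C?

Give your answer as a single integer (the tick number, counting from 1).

Tick 1: prefer A, take gear from A; A=[plank] B=[tube,wedge,lathe,disk] C=[gear]
Tick 2: prefer B, take tube from B; A=[plank] B=[wedge,lathe,disk] C=[gear,tube]
Tick 3: prefer A, take plank from A; A=[-] B=[wedge,lathe,disk] C=[gear,tube,plank]

Answer: 3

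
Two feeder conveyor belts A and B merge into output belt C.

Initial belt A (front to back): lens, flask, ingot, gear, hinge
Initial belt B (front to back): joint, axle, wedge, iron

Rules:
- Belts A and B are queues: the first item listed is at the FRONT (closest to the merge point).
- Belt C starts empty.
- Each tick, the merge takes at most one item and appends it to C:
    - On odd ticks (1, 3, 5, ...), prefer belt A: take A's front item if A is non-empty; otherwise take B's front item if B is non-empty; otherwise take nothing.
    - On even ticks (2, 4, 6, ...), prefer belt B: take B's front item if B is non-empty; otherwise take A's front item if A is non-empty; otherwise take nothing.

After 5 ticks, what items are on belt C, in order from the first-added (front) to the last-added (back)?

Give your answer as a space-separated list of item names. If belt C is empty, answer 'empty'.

Tick 1: prefer A, take lens from A; A=[flask,ingot,gear,hinge] B=[joint,axle,wedge,iron] C=[lens]
Tick 2: prefer B, take joint from B; A=[flask,ingot,gear,hinge] B=[axle,wedge,iron] C=[lens,joint]
Tick 3: prefer A, take flask from A; A=[ingot,gear,hinge] B=[axle,wedge,iron] C=[lens,joint,flask]
Tick 4: prefer B, take axle from B; A=[ingot,gear,hinge] B=[wedge,iron] C=[lens,joint,flask,axle]
Tick 5: prefer A, take ingot from A; A=[gear,hinge] B=[wedge,iron] C=[lens,joint,flask,axle,ingot]

Answer: lens joint flask axle ingot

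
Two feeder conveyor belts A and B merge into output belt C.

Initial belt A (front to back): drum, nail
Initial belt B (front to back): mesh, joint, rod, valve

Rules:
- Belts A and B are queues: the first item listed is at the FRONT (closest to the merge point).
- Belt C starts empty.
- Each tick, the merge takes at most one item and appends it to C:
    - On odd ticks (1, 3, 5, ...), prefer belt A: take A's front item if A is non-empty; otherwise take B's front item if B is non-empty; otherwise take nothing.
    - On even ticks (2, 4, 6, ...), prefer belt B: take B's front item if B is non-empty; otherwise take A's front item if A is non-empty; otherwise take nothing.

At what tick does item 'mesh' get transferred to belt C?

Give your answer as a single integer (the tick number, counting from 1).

Answer: 2

Derivation:
Tick 1: prefer A, take drum from A; A=[nail] B=[mesh,joint,rod,valve] C=[drum]
Tick 2: prefer B, take mesh from B; A=[nail] B=[joint,rod,valve] C=[drum,mesh]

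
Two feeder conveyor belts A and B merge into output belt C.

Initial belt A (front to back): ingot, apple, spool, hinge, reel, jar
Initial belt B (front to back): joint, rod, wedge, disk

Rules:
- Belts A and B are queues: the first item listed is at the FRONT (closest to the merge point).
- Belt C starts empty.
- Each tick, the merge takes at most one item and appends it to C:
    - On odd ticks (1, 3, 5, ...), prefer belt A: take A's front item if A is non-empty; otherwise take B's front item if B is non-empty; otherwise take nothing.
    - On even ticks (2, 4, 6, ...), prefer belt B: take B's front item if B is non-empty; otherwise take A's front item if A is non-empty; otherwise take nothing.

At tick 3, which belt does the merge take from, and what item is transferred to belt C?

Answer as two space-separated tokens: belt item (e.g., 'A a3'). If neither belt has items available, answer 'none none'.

Answer: A apple

Derivation:
Tick 1: prefer A, take ingot from A; A=[apple,spool,hinge,reel,jar] B=[joint,rod,wedge,disk] C=[ingot]
Tick 2: prefer B, take joint from B; A=[apple,spool,hinge,reel,jar] B=[rod,wedge,disk] C=[ingot,joint]
Tick 3: prefer A, take apple from A; A=[spool,hinge,reel,jar] B=[rod,wedge,disk] C=[ingot,joint,apple]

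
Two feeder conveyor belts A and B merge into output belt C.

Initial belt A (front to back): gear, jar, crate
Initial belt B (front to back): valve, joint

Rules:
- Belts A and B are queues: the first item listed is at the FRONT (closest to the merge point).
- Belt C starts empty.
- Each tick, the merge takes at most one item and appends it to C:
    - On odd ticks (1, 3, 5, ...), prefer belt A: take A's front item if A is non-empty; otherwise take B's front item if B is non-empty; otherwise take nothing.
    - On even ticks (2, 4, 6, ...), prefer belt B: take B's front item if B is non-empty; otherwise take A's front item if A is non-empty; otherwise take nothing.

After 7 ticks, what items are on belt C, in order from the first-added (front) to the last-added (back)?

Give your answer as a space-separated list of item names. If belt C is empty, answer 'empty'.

Answer: gear valve jar joint crate

Derivation:
Tick 1: prefer A, take gear from A; A=[jar,crate] B=[valve,joint] C=[gear]
Tick 2: prefer B, take valve from B; A=[jar,crate] B=[joint] C=[gear,valve]
Tick 3: prefer A, take jar from A; A=[crate] B=[joint] C=[gear,valve,jar]
Tick 4: prefer B, take joint from B; A=[crate] B=[-] C=[gear,valve,jar,joint]
Tick 5: prefer A, take crate from A; A=[-] B=[-] C=[gear,valve,jar,joint,crate]
Tick 6: prefer B, both empty, nothing taken; A=[-] B=[-] C=[gear,valve,jar,joint,crate]
Tick 7: prefer A, both empty, nothing taken; A=[-] B=[-] C=[gear,valve,jar,joint,crate]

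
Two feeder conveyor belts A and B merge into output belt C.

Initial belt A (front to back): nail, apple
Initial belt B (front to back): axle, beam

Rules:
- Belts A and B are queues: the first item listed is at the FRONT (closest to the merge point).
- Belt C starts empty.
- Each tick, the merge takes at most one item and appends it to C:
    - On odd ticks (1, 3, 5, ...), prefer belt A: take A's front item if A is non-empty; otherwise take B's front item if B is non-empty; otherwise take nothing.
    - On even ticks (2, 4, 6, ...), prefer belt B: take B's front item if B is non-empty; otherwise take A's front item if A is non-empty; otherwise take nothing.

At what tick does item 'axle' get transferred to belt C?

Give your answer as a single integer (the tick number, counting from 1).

Tick 1: prefer A, take nail from A; A=[apple] B=[axle,beam] C=[nail]
Tick 2: prefer B, take axle from B; A=[apple] B=[beam] C=[nail,axle]

Answer: 2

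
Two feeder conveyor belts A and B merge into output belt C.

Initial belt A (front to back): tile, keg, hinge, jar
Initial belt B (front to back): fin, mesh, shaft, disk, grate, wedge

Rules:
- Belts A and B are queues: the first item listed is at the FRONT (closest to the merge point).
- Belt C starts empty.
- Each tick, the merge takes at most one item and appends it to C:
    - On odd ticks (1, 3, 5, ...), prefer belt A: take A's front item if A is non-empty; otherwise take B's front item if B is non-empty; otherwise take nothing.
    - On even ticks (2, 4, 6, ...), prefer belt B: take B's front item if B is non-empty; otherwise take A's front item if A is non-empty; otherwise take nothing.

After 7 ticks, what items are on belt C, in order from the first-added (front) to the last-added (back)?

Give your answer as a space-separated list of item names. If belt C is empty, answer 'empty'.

Answer: tile fin keg mesh hinge shaft jar

Derivation:
Tick 1: prefer A, take tile from A; A=[keg,hinge,jar] B=[fin,mesh,shaft,disk,grate,wedge] C=[tile]
Tick 2: prefer B, take fin from B; A=[keg,hinge,jar] B=[mesh,shaft,disk,grate,wedge] C=[tile,fin]
Tick 3: prefer A, take keg from A; A=[hinge,jar] B=[mesh,shaft,disk,grate,wedge] C=[tile,fin,keg]
Tick 4: prefer B, take mesh from B; A=[hinge,jar] B=[shaft,disk,grate,wedge] C=[tile,fin,keg,mesh]
Tick 5: prefer A, take hinge from A; A=[jar] B=[shaft,disk,grate,wedge] C=[tile,fin,keg,mesh,hinge]
Tick 6: prefer B, take shaft from B; A=[jar] B=[disk,grate,wedge] C=[tile,fin,keg,mesh,hinge,shaft]
Tick 7: prefer A, take jar from A; A=[-] B=[disk,grate,wedge] C=[tile,fin,keg,mesh,hinge,shaft,jar]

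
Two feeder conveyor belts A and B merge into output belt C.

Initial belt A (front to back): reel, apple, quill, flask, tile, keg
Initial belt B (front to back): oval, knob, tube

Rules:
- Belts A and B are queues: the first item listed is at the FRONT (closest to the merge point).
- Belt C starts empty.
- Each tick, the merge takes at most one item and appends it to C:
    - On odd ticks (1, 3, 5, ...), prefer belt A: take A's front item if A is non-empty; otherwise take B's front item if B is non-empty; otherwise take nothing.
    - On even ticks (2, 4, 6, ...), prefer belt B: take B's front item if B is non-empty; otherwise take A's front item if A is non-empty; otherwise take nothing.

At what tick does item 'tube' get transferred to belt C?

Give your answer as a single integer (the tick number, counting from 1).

Tick 1: prefer A, take reel from A; A=[apple,quill,flask,tile,keg] B=[oval,knob,tube] C=[reel]
Tick 2: prefer B, take oval from B; A=[apple,quill,flask,tile,keg] B=[knob,tube] C=[reel,oval]
Tick 3: prefer A, take apple from A; A=[quill,flask,tile,keg] B=[knob,tube] C=[reel,oval,apple]
Tick 4: prefer B, take knob from B; A=[quill,flask,tile,keg] B=[tube] C=[reel,oval,apple,knob]
Tick 5: prefer A, take quill from A; A=[flask,tile,keg] B=[tube] C=[reel,oval,apple,knob,quill]
Tick 6: prefer B, take tube from B; A=[flask,tile,keg] B=[-] C=[reel,oval,apple,knob,quill,tube]

Answer: 6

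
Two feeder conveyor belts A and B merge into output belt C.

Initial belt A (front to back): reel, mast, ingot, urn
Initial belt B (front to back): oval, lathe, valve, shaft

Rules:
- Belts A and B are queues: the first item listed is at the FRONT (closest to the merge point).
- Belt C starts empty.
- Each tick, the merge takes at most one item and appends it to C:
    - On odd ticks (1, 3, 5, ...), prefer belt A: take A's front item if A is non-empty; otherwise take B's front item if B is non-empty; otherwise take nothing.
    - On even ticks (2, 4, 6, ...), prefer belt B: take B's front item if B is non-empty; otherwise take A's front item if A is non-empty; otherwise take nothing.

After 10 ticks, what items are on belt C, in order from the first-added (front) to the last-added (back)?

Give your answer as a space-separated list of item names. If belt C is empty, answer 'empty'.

Answer: reel oval mast lathe ingot valve urn shaft

Derivation:
Tick 1: prefer A, take reel from A; A=[mast,ingot,urn] B=[oval,lathe,valve,shaft] C=[reel]
Tick 2: prefer B, take oval from B; A=[mast,ingot,urn] B=[lathe,valve,shaft] C=[reel,oval]
Tick 3: prefer A, take mast from A; A=[ingot,urn] B=[lathe,valve,shaft] C=[reel,oval,mast]
Tick 4: prefer B, take lathe from B; A=[ingot,urn] B=[valve,shaft] C=[reel,oval,mast,lathe]
Tick 5: prefer A, take ingot from A; A=[urn] B=[valve,shaft] C=[reel,oval,mast,lathe,ingot]
Tick 6: prefer B, take valve from B; A=[urn] B=[shaft] C=[reel,oval,mast,lathe,ingot,valve]
Tick 7: prefer A, take urn from A; A=[-] B=[shaft] C=[reel,oval,mast,lathe,ingot,valve,urn]
Tick 8: prefer B, take shaft from B; A=[-] B=[-] C=[reel,oval,mast,lathe,ingot,valve,urn,shaft]
Tick 9: prefer A, both empty, nothing taken; A=[-] B=[-] C=[reel,oval,mast,lathe,ingot,valve,urn,shaft]
Tick 10: prefer B, both empty, nothing taken; A=[-] B=[-] C=[reel,oval,mast,lathe,ingot,valve,urn,shaft]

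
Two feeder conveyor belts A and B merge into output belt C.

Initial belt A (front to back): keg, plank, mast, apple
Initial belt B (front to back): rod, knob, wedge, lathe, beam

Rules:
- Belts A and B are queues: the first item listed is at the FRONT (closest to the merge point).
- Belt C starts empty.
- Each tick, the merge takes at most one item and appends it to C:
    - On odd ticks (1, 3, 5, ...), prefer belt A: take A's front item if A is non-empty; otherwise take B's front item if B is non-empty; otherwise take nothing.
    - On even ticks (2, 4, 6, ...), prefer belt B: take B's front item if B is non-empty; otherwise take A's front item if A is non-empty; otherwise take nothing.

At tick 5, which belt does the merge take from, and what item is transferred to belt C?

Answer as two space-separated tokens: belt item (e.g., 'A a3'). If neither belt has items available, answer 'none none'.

Answer: A mast

Derivation:
Tick 1: prefer A, take keg from A; A=[plank,mast,apple] B=[rod,knob,wedge,lathe,beam] C=[keg]
Tick 2: prefer B, take rod from B; A=[plank,mast,apple] B=[knob,wedge,lathe,beam] C=[keg,rod]
Tick 3: prefer A, take plank from A; A=[mast,apple] B=[knob,wedge,lathe,beam] C=[keg,rod,plank]
Tick 4: prefer B, take knob from B; A=[mast,apple] B=[wedge,lathe,beam] C=[keg,rod,plank,knob]
Tick 5: prefer A, take mast from A; A=[apple] B=[wedge,lathe,beam] C=[keg,rod,plank,knob,mast]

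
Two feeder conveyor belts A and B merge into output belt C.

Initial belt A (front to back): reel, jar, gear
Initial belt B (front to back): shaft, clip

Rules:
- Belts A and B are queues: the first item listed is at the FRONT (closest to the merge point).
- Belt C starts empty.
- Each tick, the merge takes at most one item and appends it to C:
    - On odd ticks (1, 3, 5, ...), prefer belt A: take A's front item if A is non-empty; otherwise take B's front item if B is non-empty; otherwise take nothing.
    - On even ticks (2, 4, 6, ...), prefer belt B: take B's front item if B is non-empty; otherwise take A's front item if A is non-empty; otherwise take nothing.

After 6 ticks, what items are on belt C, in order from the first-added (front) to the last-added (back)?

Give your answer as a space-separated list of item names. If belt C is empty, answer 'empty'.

Answer: reel shaft jar clip gear

Derivation:
Tick 1: prefer A, take reel from A; A=[jar,gear] B=[shaft,clip] C=[reel]
Tick 2: prefer B, take shaft from B; A=[jar,gear] B=[clip] C=[reel,shaft]
Tick 3: prefer A, take jar from A; A=[gear] B=[clip] C=[reel,shaft,jar]
Tick 4: prefer B, take clip from B; A=[gear] B=[-] C=[reel,shaft,jar,clip]
Tick 5: prefer A, take gear from A; A=[-] B=[-] C=[reel,shaft,jar,clip,gear]
Tick 6: prefer B, both empty, nothing taken; A=[-] B=[-] C=[reel,shaft,jar,clip,gear]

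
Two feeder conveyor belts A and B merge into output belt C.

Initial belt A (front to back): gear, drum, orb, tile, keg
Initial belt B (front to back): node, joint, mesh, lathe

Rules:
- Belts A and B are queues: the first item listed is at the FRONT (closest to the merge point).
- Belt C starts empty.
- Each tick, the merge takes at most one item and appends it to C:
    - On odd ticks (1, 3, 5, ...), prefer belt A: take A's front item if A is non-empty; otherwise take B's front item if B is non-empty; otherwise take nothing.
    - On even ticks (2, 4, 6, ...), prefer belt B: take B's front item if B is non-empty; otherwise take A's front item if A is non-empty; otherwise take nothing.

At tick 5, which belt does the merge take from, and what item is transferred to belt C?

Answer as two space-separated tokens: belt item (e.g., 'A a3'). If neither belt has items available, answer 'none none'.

Answer: A orb

Derivation:
Tick 1: prefer A, take gear from A; A=[drum,orb,tile,keg] B=[node,joint,mesh,lathe] C=[gear]
Tick 2: prefer B, take node from B; A=[drum,orb,tile,keg] B=[joint,mesh,lathe] C=[gear,node]
Tick 3: prefer A, take drum from A; A=[orb,tile,keg] B=[joint,mesh,lathe] C=[gear,node,drum]
Tick 4: prefer B, take joint from B; A=[orb,tile,keg] B=[mesh,lathe] C=[gear,node,drum,joint]
Tick 5: prefer A, take orb from A; A=[tile,keg] B=[mesh,lathe] C=[gear,node,drum,joint,orb]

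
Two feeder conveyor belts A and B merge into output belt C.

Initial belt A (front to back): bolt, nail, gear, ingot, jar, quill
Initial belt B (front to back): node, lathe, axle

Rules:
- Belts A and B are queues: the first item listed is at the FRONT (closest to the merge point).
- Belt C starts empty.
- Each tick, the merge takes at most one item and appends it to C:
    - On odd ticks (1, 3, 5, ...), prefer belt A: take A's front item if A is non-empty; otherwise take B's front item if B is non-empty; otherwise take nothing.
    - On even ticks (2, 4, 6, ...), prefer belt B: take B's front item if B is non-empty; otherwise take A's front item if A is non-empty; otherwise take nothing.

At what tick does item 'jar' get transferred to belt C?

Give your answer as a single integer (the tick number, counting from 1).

Answer: 8

Derivation:
Tick 1: prefer A, take bolt from A; A=[nail,gear,ingot,jar,quill] B=[node,lathe,axle] C=[bolt]
Tick 2: prefer B, take node from B; A=[nail,gear,ingot,jar,quill] B=[lathe,axle] C=[bolt,node]
Tick 3: prefer A, take nail from A; A=[gear,ingot,jar,quill] B=[lathe,axle] C=[bolt,node,nail]
Tick 4: prefer B, take lathe from B; A=[gear,ingot,jar,quill] B=[axle] C=[bolt,node,nail,lathe]
Tick 5: prefer A, take gear from A; A=[ingot,jar,quill] B=[axle] C=[bolt,node,nail,lathe,gear]
Tick 6: prefer B, take axle from B; A=[ingot,jar,quill] B=[-] C=[bolt,node,nail,lathe,gear,axle]
Tick 7: prefer A, take ingot from A; A=[jar,quill] B=[-] C=[bolt,node,nail,lathe,gear,axle,ingot]
Tick 8: prefer B, take jar from A; A=[quill] B=[-] C=[bolt,node,nail,lathe,gear,axle,ingot,jar]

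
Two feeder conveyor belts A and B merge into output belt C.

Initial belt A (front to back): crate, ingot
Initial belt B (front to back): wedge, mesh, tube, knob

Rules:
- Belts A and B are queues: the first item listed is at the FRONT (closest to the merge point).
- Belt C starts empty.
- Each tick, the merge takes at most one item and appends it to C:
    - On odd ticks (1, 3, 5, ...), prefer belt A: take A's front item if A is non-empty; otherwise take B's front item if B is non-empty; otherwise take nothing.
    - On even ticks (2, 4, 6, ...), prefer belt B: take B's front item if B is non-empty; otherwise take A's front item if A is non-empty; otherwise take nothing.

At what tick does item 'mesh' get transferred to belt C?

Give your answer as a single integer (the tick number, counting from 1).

Tick 1: prefer A, take crate from A; A=[ingot] B=[wedge,mesh,tube,knob] C=[crate]
Tick 2: prefer B, take wedge from B; A=[ingot] B=[mesh,tube,knob] C=[crate,wedge]
Tick 3: prefer A, take ingot from A; A=[-] B=[mesh,tube,knob] C=[crate,wedge,ingot]
Tick 4: prefer B, take mesh from B; A=[-] B=[tube,knob] C=[crate,wedge,ingot,mesh]

Answer: 4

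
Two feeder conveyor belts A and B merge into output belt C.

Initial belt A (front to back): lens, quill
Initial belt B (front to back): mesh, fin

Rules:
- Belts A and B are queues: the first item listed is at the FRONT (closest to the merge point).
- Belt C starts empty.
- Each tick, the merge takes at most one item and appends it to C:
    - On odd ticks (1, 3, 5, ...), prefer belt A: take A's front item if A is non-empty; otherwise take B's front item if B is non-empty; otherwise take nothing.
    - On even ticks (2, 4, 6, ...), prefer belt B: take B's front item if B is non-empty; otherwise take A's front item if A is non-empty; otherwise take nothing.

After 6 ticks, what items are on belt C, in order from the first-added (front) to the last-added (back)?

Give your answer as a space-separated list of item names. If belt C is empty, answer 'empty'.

Answer: lens mesh quill fin

Derivation:
Tick 1: prefer A, take lens from A; A=[quill] B=[mesh,fin] C=[lens]
Tick 2: prefer B, take mesh from B; A=[quill] B=[fin] C=[lens,mesh]
Tick 3: prefer A, take quill from A; A=[-] B=[fin] C=[lens,mesh,quill]
Tick 4: prefer B, take fin from B; A=[-] B=[-] C=[lens,mesh,quill,fin]
Tick 5: prefer A, both empty, nothing taken; A=[-] B=[-] C=[lens,mesh,quill,fin]
Tick 6: prefer B, both empty, nothing taken; A=[-] B=[-] C=[lens,mesh,quill,fin]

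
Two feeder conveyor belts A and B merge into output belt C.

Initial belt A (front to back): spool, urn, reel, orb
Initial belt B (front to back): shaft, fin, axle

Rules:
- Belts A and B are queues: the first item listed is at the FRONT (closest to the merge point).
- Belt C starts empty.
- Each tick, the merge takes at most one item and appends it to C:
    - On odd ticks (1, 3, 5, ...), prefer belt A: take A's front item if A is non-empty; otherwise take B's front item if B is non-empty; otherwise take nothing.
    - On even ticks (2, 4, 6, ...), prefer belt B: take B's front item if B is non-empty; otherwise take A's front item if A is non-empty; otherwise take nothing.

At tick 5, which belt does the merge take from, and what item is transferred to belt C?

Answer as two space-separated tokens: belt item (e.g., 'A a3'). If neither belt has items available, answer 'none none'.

Answer: A reel

Derivation:
Tick 1: prefer A, take spool from A; A=[urn,reel,orb] B=[shaft,fin,axle] C=[spool]
Tick 2: prefer B, take shaft from B; A=[urn,reel,orb] B=[fin,axle] C=[spool,shaft]
Tick 3: prefer A, take urn from A; A=[reel,orb] B=[fin,axle] C=[spool,shaft,urn]
Tick 4: prefer B, take fin from B; A=[reel,orb] B=[axle] C=[spool,shaft,urn,fin]
Tick 5: prefer A, take reel from A; A=[orb] B=[axle] C=[spool,shaft,urn,fin,reel]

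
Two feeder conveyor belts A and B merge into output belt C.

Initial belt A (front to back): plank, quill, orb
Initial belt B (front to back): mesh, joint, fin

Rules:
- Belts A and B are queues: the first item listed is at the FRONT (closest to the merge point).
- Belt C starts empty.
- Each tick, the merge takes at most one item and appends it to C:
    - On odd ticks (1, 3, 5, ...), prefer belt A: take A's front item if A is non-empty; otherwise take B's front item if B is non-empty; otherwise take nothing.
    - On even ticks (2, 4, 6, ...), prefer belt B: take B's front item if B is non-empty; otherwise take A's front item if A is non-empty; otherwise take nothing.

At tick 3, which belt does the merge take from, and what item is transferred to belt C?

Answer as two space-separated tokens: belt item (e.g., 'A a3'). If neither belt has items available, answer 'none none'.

Tick 1: prefer A, take plank from A; A=[quill,orb] B=[mesh,joint,fin] C=[plank]
Tick 2: prefer B, take mesh from B; A=[quill,orb] B=[joint,fin] C=[plank,mesh]
Tick 3: prefer A, take quill from A; A=[orb] B=[joint,fin] C=[plank,mesh,quill]

Answer: A quill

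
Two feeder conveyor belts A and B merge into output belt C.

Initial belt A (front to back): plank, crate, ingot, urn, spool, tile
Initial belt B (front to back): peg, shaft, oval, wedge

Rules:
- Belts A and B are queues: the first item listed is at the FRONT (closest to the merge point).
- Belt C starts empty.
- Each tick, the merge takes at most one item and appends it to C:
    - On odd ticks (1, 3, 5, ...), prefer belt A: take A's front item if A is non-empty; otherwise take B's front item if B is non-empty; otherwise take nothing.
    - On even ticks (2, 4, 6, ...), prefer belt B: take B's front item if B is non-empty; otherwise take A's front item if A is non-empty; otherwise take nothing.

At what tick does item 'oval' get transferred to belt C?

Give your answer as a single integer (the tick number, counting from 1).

Tick 1: prefer A, take plank from A; A=[crate,ingot,urn,spool,tile] B=[peg,shaft,oval,wedge] C=[plank]
Tick 2: prefer B, take peg from B; A=[crate,ingot,urn,spool,tile] B=[shaft,oval,wedge] C=[plank,peg]
Tick 3: prefer A, take crate from A; A=[ingot,urn,spool,tile] B=[shaft,oval,wedge] C=[plank,peg,crate]
Tick 4: prefer B, take shaft from B; A=[ingot,urn,spool,tile] B=[oval,wedge] C=[plank,peg,crate,shaft]
Tick 5: prefer A, take ingot from A; A=[urn,spool,tile] B=[oval,wedge] C=[plank,peg,crate,shaft,ingot]
Tick 6: prefer B, take oval from B; A=[urn,spool,tile] B=[wedge] C=[plank,peg,crate,shaft,ingot,oval]

Answer: 6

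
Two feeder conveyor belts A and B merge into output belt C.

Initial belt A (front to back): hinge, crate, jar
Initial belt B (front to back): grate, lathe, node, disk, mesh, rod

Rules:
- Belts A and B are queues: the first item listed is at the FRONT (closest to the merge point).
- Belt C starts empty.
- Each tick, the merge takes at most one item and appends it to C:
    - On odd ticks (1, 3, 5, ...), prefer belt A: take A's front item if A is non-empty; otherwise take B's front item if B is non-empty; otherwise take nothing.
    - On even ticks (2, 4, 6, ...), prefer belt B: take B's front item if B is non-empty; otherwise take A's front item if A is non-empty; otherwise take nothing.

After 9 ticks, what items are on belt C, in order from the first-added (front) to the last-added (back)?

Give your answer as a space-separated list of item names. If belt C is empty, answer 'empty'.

Answer: hinge grate crate lathe jar node disk mesh rod

Derivation:
Tick 1: prefer A, take hinge from A; A=[crate,jar] B=[grate,lathe,node,disk,mesh,rod] C=[hinge]
Tick 2: prefer B, take grate from B; A=[crate,jar] B=[lathe,node,disk,mesh,rod] C=[hinge,grate]
Tick 3: prefer A, take crate from A; A=[jar] B=[lathe,node,disk,mesh,rod] C=[hinge,grate,crate]
Tick 4: prefer B, take lathe from B; A=[jar] B=[node,disk,mesh,rod] C=[hinge,grate,crate,lathe]
Tick 5: prefer A, take jar from A; A=[-] B=[node,disk,mesh,rod] C=[hinge,grate,crate,lathe,jar]
Tick 6: prefer B, take node from B; A=[-] B=[disk,mesh,rod] C=[hinge,grate,crate,lathe,jar,node]
Tick 7: prefer A, take disk from B; A=[-] B=[mesh,rod] C=[hinge,grate,crate,lathe,jar,node,disk]
Tick 8: prefer B, take mesh from B; A=[-] B=[rod] C=[hinge,grate,crate,lathe,jar,node,disk,mesh]
Tick 9: prefer A, take rod from B; A=[-] B=[-] C=[hinge,grate,crate,lathe,jar,node,disk,mesh,rod]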